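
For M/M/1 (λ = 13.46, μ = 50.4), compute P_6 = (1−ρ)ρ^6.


ρ = 13.46/50.4 = 0.2671
P_n = (1−ρ)·ρ^n = (1 − 0.2671)·0.2671^6 = 0.7329·0.0003628 = 0.0002659

Final: 0.0002659


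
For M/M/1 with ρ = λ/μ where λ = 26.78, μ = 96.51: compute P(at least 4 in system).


ρ = 26.78/96.51 = 0.2775
P(N ≥ n) = ρ^n = 0.2775^4 = 0.005929

Final: 0.005929


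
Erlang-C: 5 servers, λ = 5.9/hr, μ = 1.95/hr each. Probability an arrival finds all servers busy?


a = λ/μ = 3.0256; ρ = a/5 = 0.6051
P₀ = 0.045326 (from M/M/c formula)
C(c,a) = [a^c/(c!(1−ρ))]·P₀ = [253.56365/(120·0.3949)]·0.045326
= 5.35118·0.045326 = 0.242548

Final: 0.242548


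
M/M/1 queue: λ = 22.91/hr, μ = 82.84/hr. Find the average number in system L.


ρ = λ/μ = 22.91/82.84 = 0.2766
L = ρ/(1−ρ) = 0.2766/(1 − 0.2766) = 0.2766/0.7234 = 0.3823

Final: 0.3823


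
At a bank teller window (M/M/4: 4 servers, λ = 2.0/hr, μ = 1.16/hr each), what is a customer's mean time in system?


a = 1.7241; ρ = 0.4310; P₀ = 0.175076
Lq = P₀·a^c·ρ/(c!(1−ρ)²) = 0.08583
Wq = Lq/λ = 0.08583/2.0 = 0.04292 hr
W = Wq + 1/μ = 0.04292 + 0.86207 = 0.90498 hr

Final: 0.90498 hr


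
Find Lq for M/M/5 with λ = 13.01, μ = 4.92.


a = λ/μ = 2.6443; ρ = a/5 = 0.5289
P₀ = 0.068747
Lq = P₀·a^c·ρ / (c!·(1−ρ)²) = 0.068747·129.28882·0.5289/(120·0.22197)
= 0.17647

Final: 0.17647


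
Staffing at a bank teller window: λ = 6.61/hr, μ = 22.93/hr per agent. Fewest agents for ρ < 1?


Stability requires cμ > λ ⇔ c > λ/μ.
λ/μ = 6.61/22.93 = 0.2883
Minimum integer c = ⌊0.2883⌋ + 1 = 1
Check: 1·22.93 = 22.93 > 6.61, while 0·22.93 = 0.00 ≤ 6.61

Final: 1 servers


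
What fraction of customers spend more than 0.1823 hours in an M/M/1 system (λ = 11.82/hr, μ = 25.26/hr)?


W ~ Exponential(μ−λ) for M/M/1.
μ − λ = 25.26 − 11.82 = 13.4400
P(W > t) = e^{−(μ−λ)t} = e^{−2.4501} = 0.086284

Final: 0.086284


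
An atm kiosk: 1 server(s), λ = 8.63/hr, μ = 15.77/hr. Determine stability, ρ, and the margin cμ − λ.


Total capacity cμ = 1·15.77 = 15.77/hr
ρ = λ/(cμ) = 8.63/15.77 = 0.5472
Stable ⇔ ρ < 1: YES
Spare capacity = cμ − λ = 15.77 − 8.63 = 7.14/hr

Final: ρ = 0.5472; stable; margin = 7.14/hr


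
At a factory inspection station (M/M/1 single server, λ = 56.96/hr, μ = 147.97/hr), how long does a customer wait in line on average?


ρ = 56.96/147.97 = 0.3849
Wq = ρ/(μ−λ) = 0.3849/(147.97 − 56.96) = 0.3849/91.01 = 0.004230 hr

Final: 0.004230 hr


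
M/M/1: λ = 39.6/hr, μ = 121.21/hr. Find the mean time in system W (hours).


W = 1/(μ−λ) = 1/(121.21 − 39.6) = 1/81.61 = 0.01225 hr

Final: 0.01225 hr


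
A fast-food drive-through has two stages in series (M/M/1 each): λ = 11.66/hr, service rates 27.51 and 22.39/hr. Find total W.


Each node sees arrival rate λ = 11.66/hr (tandem ⇒ throughput preserved).
W₁ = 1/(μ₁−λ) = 1/(27.51−11.66) = 0.06309 hr
W₂ = 1/(μ₂−λ) = 1/(22.39−11.66) = 0.09320 hr
W_total = W₁ + W₂ = 0.06309 + 0.09320 = 0.15629 hr

Final: 0.15629 hr


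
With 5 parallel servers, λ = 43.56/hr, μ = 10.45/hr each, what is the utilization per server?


ρ = λ/(cμ) = 43.56/(5·10.45) = 43.56/52.25 = 0.8337

Final: 0.8337


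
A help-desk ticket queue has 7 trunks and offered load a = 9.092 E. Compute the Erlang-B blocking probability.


B(c,a) = (a^c/c!) / Σ_{k=0}^{c} a^k/k!
a^7/7! = 1019.026441
Σ terms (k=0..7): 1.00000 + 9.09200 + 41.33223 + 125.26422 + 284.72557 + 517.74497 + 784.55621 + 1019.02644 = 2782.741642
B = 1019.026441/2782.741642 = 0.366195

Final: 0.366195


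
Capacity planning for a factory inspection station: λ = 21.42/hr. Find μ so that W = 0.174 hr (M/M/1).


W = 1/(μ−λ) ⇒ μ − λ = 1/W = 1/0.174 = 5.7471
μ = λ + 1/W = 21.42 + 5.7471 = 27.1671 per hr

Final: 27.1671 /hr


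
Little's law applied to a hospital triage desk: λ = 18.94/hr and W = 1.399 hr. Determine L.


L = λW = 18.94·1.399 = 26.4971

Final: 26.4971


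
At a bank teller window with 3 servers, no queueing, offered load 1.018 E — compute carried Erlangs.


B(3,1.018) = 0.064834 (Erlang-B)
Carried load = a(1 − B) = 1.018·(1 − 0.064834) = 1.018·0.935166 = 0.9520 E

Final: 0.9520 Erlangs


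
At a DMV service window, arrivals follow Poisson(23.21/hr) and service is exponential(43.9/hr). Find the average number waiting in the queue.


ρ = 23.21/43.9 = 0.5287
Lq = ρ²/(1−ρ) = 0.2795/0.4713 = 0.5931

Final: 0.5931


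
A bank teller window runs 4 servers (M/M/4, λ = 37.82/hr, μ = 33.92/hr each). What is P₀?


a = λ/μ = 37.82/33.92 = 1.1150; ρ = a/c = 0.2787
Σ_{k=0}^{3} a^k/k! (terms k=0..3) = 1.00000 + 1.11498 + 0.62159 + 0.23102 = 2.96758
Tail: a^4/(4!(1−ρ)) = 1.54548/(24·0.7213) = 0.08928
P₀ = 1/(2.96758 + 0.08928) = 1/3.05686 = 0.327133

Final: 0.327133


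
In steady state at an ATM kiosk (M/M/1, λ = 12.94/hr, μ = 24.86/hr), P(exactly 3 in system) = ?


ρ = 12.94/24.86 = 0.5205
P_n = (1−ρ)·ρ^n = (1 − 0.5205)·0.5205^3 = 0.4795·0.141026 = 0.067620

Final: 0.067620


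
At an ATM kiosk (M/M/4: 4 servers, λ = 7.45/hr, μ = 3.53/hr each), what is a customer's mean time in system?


a = 2.1105; ρ = 0.5276; P₀ = 0.115551
Lq = P₀·a^c·ρ/(c!(1−ρ)²) = 0.22585
Wq = Lq/λ = 0.22585/7.45 = 0.03032 hr
W = Wq + 1/μ = 0.03032 + 0.28329 = 0.31360 hr

Final: 0.31360 hr


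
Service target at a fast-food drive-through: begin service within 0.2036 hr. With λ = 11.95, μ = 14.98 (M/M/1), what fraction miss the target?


ρ = 11.95/14.98 = 0.7977
P(Wq > t) = ρ·e^{−(μ−λ)t} = 0.7977·e^{−0.6169}
= 0.7977·0.539610 = 0.430464

Final: 0.430464


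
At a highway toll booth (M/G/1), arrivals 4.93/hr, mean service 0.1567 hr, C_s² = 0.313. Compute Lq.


ρ = λ·E[S] = 4.93·0.1567 = 0.7725
Lq = ρ²(1+C_s²)/(2(1−ρ)) = 0.5968·(1+0.313)/(2·0.2275)
= 0.5968·1.3130/0.4549 = 1.72244

Final: 1.72244


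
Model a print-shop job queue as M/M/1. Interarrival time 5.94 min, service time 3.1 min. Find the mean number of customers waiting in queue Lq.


λ = 60/5.94 = 10.1010 /hr
μ = 60/3.1 = 19.3548 /hr
ρ = λ/μ = 10.1010/19.3548 = 0.5219
Lq = ρ²/(1−ρ) = 0.2724/0.4781 = 0.5697

Final: 0.5697


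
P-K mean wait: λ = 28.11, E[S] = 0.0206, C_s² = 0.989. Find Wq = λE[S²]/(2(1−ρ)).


ρ = λ·E[S] = 28.11·0.0206 = 0.5791
E[S²] = E[S]²(1+C_s²) = 0.0206²·(1+0.989) = 0.0008441
Wq = λ·E[S²]/(2(1−ρ)) = 28.11·0.0008441/(2·0.4209) = 0.02818 hr

Final: 0.02818 hr


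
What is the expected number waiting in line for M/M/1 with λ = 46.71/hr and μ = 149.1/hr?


ρ = 46.71/149.1 = 0.3133
Lq = ρ²/(1−ρ) = 0.09814/0.6867 = 0.1429

Final: 0.1429


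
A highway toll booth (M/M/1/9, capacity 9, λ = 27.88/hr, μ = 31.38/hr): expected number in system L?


ρ = 27.88/31.38 = 0.8885
L = ρ[1 − (K+1)ρ^K + Kρ^(K+1)] / [(1−ρ)(1−ρ^(K+1))]
Numerator: 0.8885·(1 − 10·0.344952 + 9·0.306477) = 0.274337
Denominator: (0.1115)·(0.693523) = 0.077353
L = 0.274337/0.077353 = 3.5466

Final: 3.5466


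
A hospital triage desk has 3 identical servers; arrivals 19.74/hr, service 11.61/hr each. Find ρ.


ρ = λ/(cμ) = 19.74/(3·11.61) = 19.74/34.83 = 0.5668

Final: 0.5668


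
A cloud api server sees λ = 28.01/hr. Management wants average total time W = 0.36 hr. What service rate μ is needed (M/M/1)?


W = 1/(μ−λ) ⇒ μ − λ = 1/W = 1/0.36 = 2.7778
μ = λ + 1/W = 28.01 + 2.7778 = 30.7878 per hr

Final: 30.7878 /hr


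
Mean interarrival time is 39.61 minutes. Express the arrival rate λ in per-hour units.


λ = 1/(interarrival time) in consistent units.
1 hour = 60 min, so λ = 60/39.61 = 1.5148 per hour

Final: 1.5148 /hr


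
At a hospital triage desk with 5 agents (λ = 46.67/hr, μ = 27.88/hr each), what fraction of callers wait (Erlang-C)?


a = λ/μ = 1.6740; ρ = a/5 = 0.3348
P₀ = 0.186964 (from M/M/c formula)
C(c,a) = [a^c/(c!(1−ρ))]·P₀ = [13.14393/(120·0.6652)]·0.186964
= 0.16466·0.186964 = 0.030785

Final: 0.030785


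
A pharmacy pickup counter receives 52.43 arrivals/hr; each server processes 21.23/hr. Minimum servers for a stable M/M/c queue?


Stability requires cμ > λ ⇔ c > λ/μ.
λ/μ = 52.43/21.23 = 2.4696
Minimum integer c = ⌊2.4696⌋ + 1 = 3
Check: 3·21.23 = 63.69 > 52.43, while 2·21.23 = 42.46 ≤ 52.43

Final: 3 servers


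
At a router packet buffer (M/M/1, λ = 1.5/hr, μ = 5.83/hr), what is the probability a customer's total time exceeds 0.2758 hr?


W ~ Exponential(μ−λ) for M/M/1.
μ − λ = 5.83 − 1.5 = 4.3300
P(W > t) = e^{−(μ−λ)t} = e^{−1.1942} = 0.302942

Final: 0.302942


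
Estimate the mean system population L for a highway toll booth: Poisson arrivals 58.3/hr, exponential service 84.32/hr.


ρ = λ/μ = 58.3/84.32 = 0.6914
L = ρ/(1−ρ) = 0.6914/(1 − 0.6914) = 0.6914/0.3086 = 2.2406

Final: 2.2406


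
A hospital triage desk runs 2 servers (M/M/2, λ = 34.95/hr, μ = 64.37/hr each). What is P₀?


a = λ/μ = 34.95/64.37 = 0.5430; ρ = a/c = 0.2715
Σ_{k=0}^{1} a^k/k! (terms k=0..1) = 1.00000 + 0.54295 = 1.54295
Tail: a^2/(2!(1−ρ)) = 0.29480/(2·0.7285) = 0.20233
P₀ = 1/(1.54295 + 0.20233) = 1/1.74528 = 0.572973

Final: 0.572973


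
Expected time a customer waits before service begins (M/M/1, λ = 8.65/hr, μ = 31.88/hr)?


ρ = 8.65/31.88 = 0.2713
Wq = ρ/(μ−λ) = 0.2713/(31.88 − 8.65) = 0.2713/23.23 = 0.01168 hr

Final: 0.01168 hr


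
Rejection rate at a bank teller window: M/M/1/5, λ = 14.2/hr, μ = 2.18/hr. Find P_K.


ρ = λ/μ = 14.2/2.18 = 6.5138
P_K = (1−ρ)ρ^K/(1−ρ^(K+1)) = (-5.5138·11726.252833)/(1 − 76382.013866)
= -64655.761033/-76381.013866 = 0.846490

Final: 0.846490


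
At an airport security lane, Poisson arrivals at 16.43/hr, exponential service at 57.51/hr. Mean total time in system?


W = 1/(μ−λ) = 1/(57.51 − 16.43) = 1/41.08 = 0.02434 hr

Final: 0.02434 hr


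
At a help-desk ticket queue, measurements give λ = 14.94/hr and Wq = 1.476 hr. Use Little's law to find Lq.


Lq = λWq = 14.94·1.476 = 22.0514

Final: 22.0514


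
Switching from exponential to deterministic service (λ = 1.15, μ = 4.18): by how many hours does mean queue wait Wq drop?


ρ = 1.15/4.18 = 0.2751
Wq(M/M/1) = ρ/(μ−λ) = 0.2751/3.03 = 0.09080 hr
Wq(M/D/1) = ρ/(2(μ−λ)) = 0.04540 hr
Savings = 0.09080 − 0.04540 = 0.04540 hr

Final: 0.04540 hr


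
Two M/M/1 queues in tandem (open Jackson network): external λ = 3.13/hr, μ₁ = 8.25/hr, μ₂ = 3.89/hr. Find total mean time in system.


Each node sees arrival rate λ = 3.13/hr (tandem ⇒ throughput preserved).
W₁ = 1/(μ₁−λ) = 1/(8.25−3.13) = 0.19531 hr
W₂ = 1/(μ₂−λ) = 1/(3.89−3.13) = 1.31579 hr
W_total = W₁ + W₂ = 0.19531 + 1.31579 = 1.51110 hr

Final: 1.51110 hr


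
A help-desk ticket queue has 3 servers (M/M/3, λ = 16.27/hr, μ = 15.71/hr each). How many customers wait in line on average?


a = λ/μ = 1.0356; ρ = a/3 = 0.3452
P₀ = 0.350304
Lq = P₀·a^c·ρ / (c!·(1−ρ)²) = 0.350304·1.11080·0.3452/(6·0.42874)
= 0.05222

Final: 0.05222


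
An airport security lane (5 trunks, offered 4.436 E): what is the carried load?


B(5,4.436) = 0.237496 (Erlang-B)
Carried load = a(1 − B) = 4.436·(1 − 0.237496) = 4.436·0.762504 = 3.3825 E

Final: 3.3825 Erlangs


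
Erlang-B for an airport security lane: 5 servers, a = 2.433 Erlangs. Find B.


B(c,a) = (a^c/c!) / Σ_{k=0}^{c} a^k/k!
a^5/5! = 0.710443
Σ terms (k=0..5): 1.00000 + 2.43300 + 2.95974 + 2.40035 + 1.46001 + 0.71044 = 10.963555
B = 0.710443/10.963555 = 0.064800

Final: 0.064800


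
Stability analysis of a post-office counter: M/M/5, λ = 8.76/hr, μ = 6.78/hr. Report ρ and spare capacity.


Total capacity cμ = 5·6.78 = 33.90/hr
ρ = λ/(cμ) = 8.76/33.90 = 0.2584
Stable ⇔ ρ < 1: YES
Spare capacity = cμ − λ = 33.90 − 8.76 = 25.14/hr

Final: ρ = 0.2584; stable; margin = 25.14/hr


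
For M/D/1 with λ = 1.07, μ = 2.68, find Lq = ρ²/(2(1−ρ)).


ρ = 1.07/2.68 = 0.3993
M/D/1: Lq = ρ²/(2(1−ρ)) = 0.1594/(2·0.6007) = 0.13267

Final: 0.13267


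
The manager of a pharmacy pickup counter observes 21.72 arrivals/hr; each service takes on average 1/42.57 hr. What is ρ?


ρ = λ/μ = 21.72/42.57 = 0.5102

Final: 0.5102


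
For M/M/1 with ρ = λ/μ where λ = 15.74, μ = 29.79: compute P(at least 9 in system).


ρ = 15.74/29.79 = 0.5284
P(N ≥ n) = ρ^n = 0.5284^9 = 0.003209

Final: 0.003209


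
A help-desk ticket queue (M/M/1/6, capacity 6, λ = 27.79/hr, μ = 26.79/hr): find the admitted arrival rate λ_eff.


ρ = 1.0373; P_K = (1−ρ)ρ^6/(1−ρ^7) = 0.159032
λ_eff = λ(1 − P_K) = 27.79·(1 − 0.159032) = 27.79·0.840968 = 23.3705 /hr

Final: 23.3705 /hr


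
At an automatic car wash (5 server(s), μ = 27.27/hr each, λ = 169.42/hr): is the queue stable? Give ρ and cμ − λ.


Total capacity cμ = 5·27.27 = 136.35/hr
ρ = λ/(cμ) = 169.42/136.35 = 1.2425
Stable ⇔ ρ < 1: NO
Spare capacity = cμ − λ = 136.35 − 169.42 = -33.07/hr

Final: ρ = 1.2425; unstable; margin = -33.07/hr


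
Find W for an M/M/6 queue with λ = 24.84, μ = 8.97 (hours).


a = 2.7692; ρ = 0.4615; P₀ = 0.062059
Lq = P₀·a^c·ρ/(c!(1−ρ)²) = 0.06188
Wq = Lq/λ = 0.06188/24.84 = 0.002491 hr
W = Wq + 1/μ = 0.002491 + 0.11148 = 0.11397 hr

Final: 0.11397 hr


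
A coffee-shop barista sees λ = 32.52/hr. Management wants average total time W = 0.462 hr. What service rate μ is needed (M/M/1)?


W = 1/(μ−λ) ⇒ μ − λ = 1/W = 1/0.462 = 2.1645
μ = λ + 1/W = 32.52 + 2.1645 = 34.6845 per hr

Final: 34.6845 /hr


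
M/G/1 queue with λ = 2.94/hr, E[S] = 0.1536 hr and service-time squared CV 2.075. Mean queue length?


ρ = λ·E[S] = 2.94·0.1536 = 0.4516
Lq = ρ²(1+C_s²)/(2(1−ρ)) = 0.2039·(1+2.075)/(2·0.5484)
= 0.2039·3.0750/1.0968 = 0.57172

Final: 0.57172


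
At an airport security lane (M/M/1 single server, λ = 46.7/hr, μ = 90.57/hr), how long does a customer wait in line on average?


ρ = 46.7/90.57 = 0.5156
Wq = ρ/(μ−λ) = 0.5156/(90.57 − 46.7) = 0.5156/43.87 = 0.01175 hr

Final: 0.01175 hr


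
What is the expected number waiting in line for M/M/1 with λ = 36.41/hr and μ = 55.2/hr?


ρ = 36.41/55.2 = 0.6596
Lq = ρ²/(1−ρ) = 0.4351/0.3404 = 1.2781

Final: 1.2781


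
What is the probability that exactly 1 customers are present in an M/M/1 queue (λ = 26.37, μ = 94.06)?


ρ = 26.37/94.06 = 0.2804
P_n = (1−ρ)·ρ^n = (1 − 0.2804)·0.2804^1 = 0.7196·0.280353 = 0.201755

Final: 0.201755


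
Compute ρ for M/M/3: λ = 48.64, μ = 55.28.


ρ = λ/(cμ) = 48.64/(3·55.28) = 48.64/165.84 = 0.2933

Final: 0.2933


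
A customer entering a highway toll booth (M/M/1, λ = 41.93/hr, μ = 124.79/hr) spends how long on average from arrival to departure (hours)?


W = 1/(μ−λ) = 1/(124.79 − 41.93) = 1/82.86 = 0.01207 hr

Final: 0.01207 hr


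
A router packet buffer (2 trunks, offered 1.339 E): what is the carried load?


B(2,1.339) = 0.277074 (Erlang-B)
Carried load = a(1 − B) = 1.339·(1 − 0.277074) = 1.339·0.722926 = 0.9680 E

Final: 0.9680 Erlangs


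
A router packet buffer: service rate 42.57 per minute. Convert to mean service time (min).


Mean service time = 1/μ = 1/42.57 minute = 0.02349 minute
In minutes: 0.02349 × 1 = 0.02349 min

Final: 0.02349 min


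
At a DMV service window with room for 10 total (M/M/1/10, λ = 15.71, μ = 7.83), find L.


ρ = 15.71/7.83 = 2.0064
L = ρ[1 − (K+1)ρ^K + Kρ^(K+1)] / [(1−ρ)(1−ρ^(K+1))]
Numerator: 2.0064·(1 − 11·1057.168538 + 10·2121.087833) = 19227.243106
Denominator: (-1.0064)·(-2120.087833) = 2133.626070
L = 19227.243106/2133.626070 = 9.0115

Final: 9.0115


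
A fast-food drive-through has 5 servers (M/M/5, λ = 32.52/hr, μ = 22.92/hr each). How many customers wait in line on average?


a = λ/μ = 1.4188; ρ = a/5 = 0.2838
P₀ = 0.241707
Lq = P₀·a^c·ρ / (c!·(1−ρ)²) = 0.241707·5.75016·0.2838/(120·0.51299)
= 0.006407

Final: 0.006407


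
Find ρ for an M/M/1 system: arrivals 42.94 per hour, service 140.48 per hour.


ρ = λ/μ = 42.94/140.48 = 0.3057

Final: 0.3057


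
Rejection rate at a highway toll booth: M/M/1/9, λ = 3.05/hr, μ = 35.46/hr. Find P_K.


ρ = λ/μ = 3.05/35.46 = 0.08601
P_K = (1−ρ)ρ^K/(1−ρ^(K+1)) = (0.9140·2.577e-10)/(1 − 2.216e-11)
= 2.355e-10/1.000000 = 2.355e-10

Final: 2.355e-10


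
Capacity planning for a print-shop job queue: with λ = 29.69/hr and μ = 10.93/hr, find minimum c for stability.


Stability requires cμ > λ ⇔ c > λ/μ.
λ/μ = 29.69/10.93 = 2.7164
Minimum integer c = ⌊2.7164⌋ + 1 = 3
Check: 3·10.93 = 32.79 > 29.69, while 2·10.93 = 21.86 ≤ 29.69

Final: 3 servers


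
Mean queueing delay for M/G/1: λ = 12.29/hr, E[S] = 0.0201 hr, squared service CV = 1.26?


ρ = λ·E[S] = 12.29·0.0201 = 0.2470
E[S²] = E[S]²(1+C_s²) = 0.0201²·(1+1.26) = 0.0009131
Wq = λ·E[S²]/(2(1−ρ)) = 12.29·0.0009131/(2·0.7530) = 0.007452 hr

Final: 0.007452 hr


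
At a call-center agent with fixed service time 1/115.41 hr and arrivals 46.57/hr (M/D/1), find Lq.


ρ = 46.57/115.41 = 0.4035
M/D/1: Lq = ρ²/(2(1−ρ)) = 0.1628/(2·0.5965) = 0.13649

Final: 0.13649


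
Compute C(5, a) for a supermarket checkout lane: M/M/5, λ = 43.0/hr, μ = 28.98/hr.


a = λ/μ = 1.4838; ρ = a/5 = 0.2968
P₀ = 0.226438 (from M/M/c formula)
C(c,a) = [a^c/(c!(1−ρ))]·P₀ = [7.19201/(120·0.7032)]·0.226438
= 0.08522·0.226438 = 0.019298

Final: 0.019298


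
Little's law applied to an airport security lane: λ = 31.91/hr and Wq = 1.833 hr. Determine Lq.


Lq = λWq = 31.91·1.833 = 58.4910

Final: 58.4910


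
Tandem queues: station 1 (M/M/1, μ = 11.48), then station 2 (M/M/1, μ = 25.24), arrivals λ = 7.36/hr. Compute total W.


Each node sees arrival rate λ = 7.36/hr (tandem ⇒ throughput preserved).
W₁ = 1/(μ₁−λ) = 1/(11.48−7.36) = 0.24272 hr
W₂ = 1/(μ₂−λ) = 1/(25.24−7.36) = 0.05593 hr
W_total = W₁ + W₂ = 0.24272 + 0.05593 = 0.29865 hr

Final: 0.29865 hr


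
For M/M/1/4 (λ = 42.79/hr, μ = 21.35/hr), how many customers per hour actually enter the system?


ρ = 2.0042; P_K = (1−ρ)ρ^4/(1−ρ^5) = 0.517040
λ_eff = λ(1 − P_K) = 42.79·(1 − 0.517040) = 42.79·0.482960 = 20.6659 /hr

Final: 20.6659 /hr


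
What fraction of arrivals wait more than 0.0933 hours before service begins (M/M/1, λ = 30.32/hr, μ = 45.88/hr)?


ρ = 30.32/45.88 = 0.6609
P(Wq > t) = ρ·e^{−(μ−λ)t} = 0.6609·e^{−1.4517}
= 0.6609·0.234161 = 0.154746

Final: 0.154746


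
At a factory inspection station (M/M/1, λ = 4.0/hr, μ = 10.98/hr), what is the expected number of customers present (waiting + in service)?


ρ = λ/μ = 4.0/10.98 = 0.3643
L = ρ/(1−ρ) = 0.3643/(1 − 0.3643) = 0.3643/0.6357 = 0.5731

Final: 0.5731


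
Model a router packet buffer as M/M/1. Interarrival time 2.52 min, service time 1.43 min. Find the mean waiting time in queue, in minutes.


λ = 60/2.52 = 23.8095 /hr
μ = 60/1.43 = 41.9580 /hr
ρ = λ/μ = 23.8095/41.9580 = 0.5675
Wq = ρ/(μ−λ) = 0.5675/(41.9580−23.8095) = 0.03127 hr
In minutes: 0.03127·60 = 1.876 min

Final: 1.876 min


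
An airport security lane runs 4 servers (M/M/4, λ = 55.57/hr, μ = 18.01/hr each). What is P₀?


a = λ/μ = 55.57/18.01 = 3.0855; ρ = a/c = 0.7714
Σ_{k=0}^{3} a^k/k! (terms k=0..3) = 1.00000 + 3.08551 + 4.76018 + 4.89586 = 13.74155
Tail: a^4/(4!(1−ρ)) = 90.63725/(24·0.2286) = 16.51869
P₀ = 1/(13.74155 + 16.51869) = 1/30.26024 = 0.033047

Final: 0.033047


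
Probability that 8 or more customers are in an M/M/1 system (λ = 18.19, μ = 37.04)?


ρ = 18.19/37.04 = 0.4911
P(N ≥ n) = ρ^n = 0.4911^8 = 0.003383

Final: 0.003383


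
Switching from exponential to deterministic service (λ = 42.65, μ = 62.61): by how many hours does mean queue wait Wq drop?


ρ = 42.65/62.61 = 0.6812
Wq(M/M/1) = ρ/(μ−λ) = 0.6812/19.96 = 0.03413 hr
Wq(M/D/1) = ρ/(2(μ−λ)) = 0.01706 hr
Savings = 0.03413 − 0.01706 = 0.01706 hr

Final: 0.01706 hr


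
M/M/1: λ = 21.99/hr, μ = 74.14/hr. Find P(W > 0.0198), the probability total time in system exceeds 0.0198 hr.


W ~ Exponential(μ−λ) for M/M/1.
μ − λ = 74.14 − 21.99 = 52.1500
P(W > t) = e^{−(μ−λ)t} = e^{−1.0326} = 0.356091

Final: 0.356091


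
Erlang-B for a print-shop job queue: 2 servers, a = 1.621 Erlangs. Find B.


B(c,a) = (a^c/c!) / Σ_{k=0}^{c} a^k/k!
a^2/2! = 1.313821
Σ terms (k=0..2): 1.00000 + 1.62100 + 1.31382 = 3.934820
B = 1.313821/3.934820 = 0.333896

Final: 0.333896


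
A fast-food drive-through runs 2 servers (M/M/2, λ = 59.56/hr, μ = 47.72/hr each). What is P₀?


a = λ/μ = 59.56/47.72 = 1.2481; ρ = a/c = 0.6241
Σ_{k=0}^{1} a^k/k! (terms k=0..1) = 1.00000 + 1.24811 = 2.24811
Tail: a^2/(2!(1−ρ)) = 1.55779/(2·0.3759) = 2.07184
P₀ = 1/(2.24811 + 2.07184) = 1/4.31996 = 0.231484

Final: 0.231484


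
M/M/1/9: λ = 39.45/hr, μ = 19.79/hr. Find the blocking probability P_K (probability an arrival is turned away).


ρ = λ/μ = 39.45/19.79 = 1.9934
P_K = (1−ρ)ρ^K/(1−ρ^(K+1)) = (-0.9934·497.062409)/(1 − 990.859627)
= -493.797219/-989.859627 = 0.498856

Final: 0.498856


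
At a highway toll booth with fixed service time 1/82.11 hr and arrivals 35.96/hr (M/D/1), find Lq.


ρ = 35.96/82.11 = 0.4379
M/D/1: Lq = ρ²/(2(1−ρ)) = 0.1918/(2·0.5621) = 0.17062

Final: 0.17062


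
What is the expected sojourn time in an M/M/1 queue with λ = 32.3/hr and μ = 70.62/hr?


W = 1/(μ−λ) = 1/(70.62 − 32.3) = 1/38.32 = 0.02610 hr

Final: 0.02610 hr


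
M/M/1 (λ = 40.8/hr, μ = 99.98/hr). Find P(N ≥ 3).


ρ = 40.8/99.98 = 0.4081
P(N ≥ n) = ρ^n = 0.4081^3 = 0.067958

Final: 0.067958


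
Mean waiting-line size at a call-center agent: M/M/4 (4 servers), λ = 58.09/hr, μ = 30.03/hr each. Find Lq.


a = λ/μ = 1.9344; ρ = a/4 = 0.4836
P₀ = 0.140027
Lq = P₀·a^c·ρ / (c!·(1−ρ)²) = 0.140027·14.00181·0.4836/(24·0.26667)
= 0.14815

Final: 0.14815


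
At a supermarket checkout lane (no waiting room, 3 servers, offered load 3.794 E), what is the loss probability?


B(c,a) = (a^c/c!) / Σ_{k=0}^{c} a^k/k!
a^3/3! = 9.102082
Σ terms (k=0..3): 1.00000 + 3.79400 + 7.19722 + 9.10208 = 21.093300
B = 9.102082/21.093300 = 0.431515

Final: 0.431515


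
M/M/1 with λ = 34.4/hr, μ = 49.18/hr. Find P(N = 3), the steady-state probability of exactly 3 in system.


ρ = 34.4/49.18 = 0.6995
P_n = (1−ρ)·ρ^n = (1 − 0.6995)·0.6995^3 = 0.3005·0.342223 = 0.102848

Final: 0.102848


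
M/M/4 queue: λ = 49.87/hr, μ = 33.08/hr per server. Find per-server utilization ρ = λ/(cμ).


ρ = λ/(cμ) = 49.87/(4·33.08) = 49.87/132.32 = 0.3769

Final: 0.3769


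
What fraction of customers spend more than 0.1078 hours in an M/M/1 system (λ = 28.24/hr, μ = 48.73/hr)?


W ~ Exponential(μ−λ) for M/M/1.
μ − λ = 48.73 − 28.24 = 20.4900
P(W > t) = e^{−(μ−λ)t} = e^{−2.2088} = 0.109830

Final: 0.109830


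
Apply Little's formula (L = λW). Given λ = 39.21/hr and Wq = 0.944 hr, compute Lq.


Lq = λWq = 39.21·0.944 = 37.0142

Final: 37.0142


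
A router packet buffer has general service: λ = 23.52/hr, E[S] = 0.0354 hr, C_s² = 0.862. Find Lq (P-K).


ρ = λ·E[S] = 23.52·0.0354 = 0.8326
Lq = ρ²(1+C_s²)/(2(1−ρ)) = 0.6932·(1+0.862)/(2·0.1674)
= 0.6932·1.8620/0.3348 = 3.85564

Final: 3.85564


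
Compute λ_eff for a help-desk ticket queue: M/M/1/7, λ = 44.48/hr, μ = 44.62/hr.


ρ = 0.9969; P_K = (1−ρ)ρ^7/(1−ρ^8) = 0.123629
λ_eff = λ(1 − P_K) = 44.48·(1 − 0.123629) = 44.48·0.876371 = 38.9810 /hr

Final: 38.9810 /hr


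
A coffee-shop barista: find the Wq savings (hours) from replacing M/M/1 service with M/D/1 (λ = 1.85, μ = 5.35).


ρ = 1.85/5.35 = 0.3458
Wq(M/M/1) = ρ/(μ−λ) = 0.3458/3.50 = 0.09880 hr
Wq(M/D/1) = ρ/(2(μ−λ)) = 0.04940 hr
Savings = 0.09880 − 0.04940 = 0.04940 hr

Final: 0.04940 hr


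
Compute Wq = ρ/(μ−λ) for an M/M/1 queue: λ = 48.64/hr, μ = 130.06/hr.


ρ = 48.64/130.06 = 0.3740
Wq = ρ/(μ−λ) = 0.3740/(130.06 − 48.64) = 0.3740/81.42 = 0.004593 hr

Final: 0.004593 hr


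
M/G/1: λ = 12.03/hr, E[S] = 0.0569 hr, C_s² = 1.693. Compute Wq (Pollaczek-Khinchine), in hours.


ρ = λ·E[S] = 12.03·0.0569 = 0.6845
E[S²] = E[S]²(1+C_s²) = 0.0569²·(1+1.693) = 0.008719
Wq = λ·E[S²]/(2(1−ρ)) = 12.03·0.008719/(2·0.3155) = 0.16623 hr

Final: 0.16623 hr


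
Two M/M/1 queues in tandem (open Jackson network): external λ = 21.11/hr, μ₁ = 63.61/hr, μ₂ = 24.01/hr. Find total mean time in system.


Each node sees arrival rate λ = 21.11/hr (tandem ⇒ throughput preserved).
W₁ = 1/(μ₁−λ) = 1/(63.61−21.11) = 0.02353 hr
W₂ = 1/(μ₂−λ) = 1/(24.01−21.11) = 0.34483 hr
W_total = W₁ + W₂ = 0.02353 + 0.34483 = 0.36836 hr

Final: 0.36836 hr


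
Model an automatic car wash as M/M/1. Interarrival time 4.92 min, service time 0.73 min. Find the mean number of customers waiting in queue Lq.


λ = 60/4.92 = 12.1951 /hr
μ = 60/0.73 = 82.1918 /hr
ρ = λ/μ = 12.1951/82.1918 = 0.1484
Lq = ρ²/(1−ρ) = 0.02201/0.8516 = 0.02585

Final: 0.02585


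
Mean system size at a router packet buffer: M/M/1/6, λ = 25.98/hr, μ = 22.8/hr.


ρ = 25.98/22.8 = 1.1395
L = ρ[1 − (K+1)ρ^K + Kρ^(K+1)] / [(1−ρ)(1−ρ^(K+1))]
Numerator: 1.1395·(1 − 7·2.188899 + 6·2.494193) = 0.732526
Denominator: (-0.1395)·(-1.494193) = 0.208401
L = 0.732526/0.208401 = 3.5150

Final: 3.5150


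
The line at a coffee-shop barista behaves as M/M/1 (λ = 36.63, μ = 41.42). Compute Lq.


ρ = 36.63/41.42 = 0.8844
Lq = ρ²/(1−ρ) = 0.7821/0.1156 = 6.7628

Final: 6.7628


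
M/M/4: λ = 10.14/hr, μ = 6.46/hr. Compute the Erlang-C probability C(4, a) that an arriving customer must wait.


a = λ/μ = 1.5697; ρ = a/4 = 0.3924
P₀ = 0.205658 (from M/M/c formula)
C(c,a) = [a^c/(c!(1−ρ))]·P₀ = [6.07046/(24·0.6076)]·0.205658
= 0.41630·0.205658 = 0.085615

Final: 0.085615


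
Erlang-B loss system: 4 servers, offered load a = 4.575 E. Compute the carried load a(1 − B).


B(4,4.575) = 0.363233 (Erlang-B)
Carried load = a(1 − B) = 4.575·(1 − 0.363233) = 4.575·0.636767 = 2.9132 E

Final: 2.9132 Erlangs


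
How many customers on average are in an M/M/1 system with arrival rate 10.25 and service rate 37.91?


ρ = λ/μ = 10.25/37.91 = 0.2704
L = ρ/(1−ρ) = 0.2704/(1 − 0.2704) = 0.2704/0.7296 = 0.3706

Final: 0.3706


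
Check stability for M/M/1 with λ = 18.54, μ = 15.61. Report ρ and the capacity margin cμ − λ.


Total capacity cμ = 1·15.61 = 15.61/hr
ρ = λ/(cμ) = 18.54/15.61 = 1.1877
Stable ⇔ ρ < 1: NO
Spare capacity = cμ − λ = 15.61 − 18.54 = -2.93/hr

Final: ρ = 1.1877; unstable; margin = -2.93/hr


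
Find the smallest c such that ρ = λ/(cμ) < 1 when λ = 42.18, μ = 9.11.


Stability requires cμ > λ ⇔ c > λ/μ.
λ/μ = 42.18/9.11 = 4.6301
Minimum integer c = ⌊4.6301⌋ + 1 = 5
Check: 5·9.11 = 45.55 > 42.18, while 4·9.11 = 36.44 ≤ 42.18

Final: 5 servers


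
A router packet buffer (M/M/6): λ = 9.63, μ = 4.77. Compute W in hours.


a = 2.0189; ρ = 0.3365; P₀ = 0.132598
Lq = P₀·a^c·ρ/(c!(1−ρ)²) = 0.009530
Wq = Lq/λ = 0.009530/9.63 = 0.0009896 hr
W = Wq + 1/μ = 0.0009896 + 0.20964 = 0.21063 hr

Final: 0.21063 hr


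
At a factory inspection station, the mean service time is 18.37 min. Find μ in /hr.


μ = 1/(service time) in consistent units.
1 hour = 60 min, so μ = 60/18.37 = 3.2662 per hour

Final: 3.2662 /hr


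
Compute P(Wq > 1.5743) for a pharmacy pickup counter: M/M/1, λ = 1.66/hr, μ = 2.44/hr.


ρ = 1.66/2.44 = 0.6803
P(Wq > t) = ρ·e^{−(μ−λ)t} = 0.6803·e^{−1.2280}
= 0.6803·0.292891 = 0.199262

Final: 0.199262


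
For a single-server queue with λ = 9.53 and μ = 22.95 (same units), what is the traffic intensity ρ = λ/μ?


ρ = λ/μ = 9.53/22.95 = 0.4153

Final: 0.4153


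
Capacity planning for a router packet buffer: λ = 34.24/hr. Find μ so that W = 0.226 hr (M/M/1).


W = 1/(μ−λ) ⇒ μ − λ = 1/W = 1/0.226 = 4.4248
μ = λ + 1/W = 34.24 + 4.4248 = 38.6648 per hr

Final: 38.6648 /hr


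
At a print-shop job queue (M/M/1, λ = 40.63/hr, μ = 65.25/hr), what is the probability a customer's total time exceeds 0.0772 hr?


W ~ Exponential(μ−λ) for M/M/1.
μ − λ = 65.25 − 40.63 = 24.6200
P(W > t) = e^{−(μ−λ)t} = e^{−1.9007} = 0.149469

Final: 0.149469


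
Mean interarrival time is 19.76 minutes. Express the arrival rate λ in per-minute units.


λ = 1/(interarrival time) in consistent units.
1 minute = 1 min, so λ = 1/19.76 = 0.05061 per minute

Final: 0.05061 /min


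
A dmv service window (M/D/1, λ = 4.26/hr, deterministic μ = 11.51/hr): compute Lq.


ρ = 4.26/11.51 = 0.3701
M/D/1: Lq = ρ²/(2(1−ρ)) = 0.1370/(2·0.6299) = 0.10874

Final: 0.10874


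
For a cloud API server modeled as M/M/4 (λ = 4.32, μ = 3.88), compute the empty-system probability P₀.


a = λ/μ = 4.32/3.88 = 1.1134; ρ = a/c = 0.2784
Σ_{k=0}^{3} a^k/k! (terms k=0..3) = 1.00000 + 1.11340 + 0.61983 + 0.23004 = 2.96327
Tail: a^4/(4!(1−ρ)) = 1.53677/(24·0.7216) = 0.08873
P₀ = 1/(2.96327 + 0.08873) = 1/3.05200 = 0.327653

Final: 0.327653


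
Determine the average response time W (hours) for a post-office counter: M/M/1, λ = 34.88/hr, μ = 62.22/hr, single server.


W = 1/(μ−λ) = 1/(62.22 − 34.88) = 1/27.34 = 0.03658 hr

Final: 0.03658 hr


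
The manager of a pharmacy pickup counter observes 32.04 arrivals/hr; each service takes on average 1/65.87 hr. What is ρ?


ρ = λ/μ = 32.04/65.87 = 0.4864

Final: 0.4864


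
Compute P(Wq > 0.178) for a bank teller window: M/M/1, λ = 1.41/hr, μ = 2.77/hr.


ρ = 1.41/2.77 = 0.5090
P(Wq > t) = ρ·e^{−(μ−λ)t} = 0.5090·e^{−0.2421}
= 0.5090·0.784993 = 0.399581

Final: 0.399581


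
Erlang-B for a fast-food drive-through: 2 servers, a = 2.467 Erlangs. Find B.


B(c,a) = (a^c/c!) / Σ_{k=0}^{c} a^k/k!
a^2/2! = 3.043045
Σ terms (k=0..2): 1.00000 + 2.46700 + 3.04304 = 6.510045
B = 3.043045/6.510045 = 0.467438

Final: 0.467438


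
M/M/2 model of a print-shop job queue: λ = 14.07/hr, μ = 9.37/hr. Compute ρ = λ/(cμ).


ρ = λ/(cμ) = 14.07/(2·9.37) = 14.07/18.74 = 0.7508

Final: 0.7508


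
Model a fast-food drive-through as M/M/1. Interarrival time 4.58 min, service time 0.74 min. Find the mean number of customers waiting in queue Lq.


λ = 60/4.58 = 13.1004 /hr
μ = 60/0.74 = 81.0811 /hr
ρ = λ/μ = 13.1004/81.0811 = 0.1616
Lq = ρ²/(1−ρ) = 0.02611/0.8384 = 0.03114

Final: 0.03114


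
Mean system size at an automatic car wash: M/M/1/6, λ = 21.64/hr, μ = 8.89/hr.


ρ = 21.64/8.89 = 2.4342
L = ρ[1 − (K+1)ρ^K + Kρ^(K+1)] / [(1−ρ)(1−ρ^(K+1))]
Numerator: 2.4342·(1 − 7·208.033355 + 6·506.393903) = 3853.648121
Denominator: (-1.4342)·(-505.393903) = 724.833776
L = 3853.648121/724.833776 = 5.3166

Final: 5.3166


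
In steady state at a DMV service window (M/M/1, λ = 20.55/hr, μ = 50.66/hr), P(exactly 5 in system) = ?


ρ = 20.55/50.66 = 0.4056
P_n = (1−ρ)·ρ^n = (1 − 0.4056)·0.4056^5 = 0.5944·0.010983 = 0.006528

Final: 0.006528


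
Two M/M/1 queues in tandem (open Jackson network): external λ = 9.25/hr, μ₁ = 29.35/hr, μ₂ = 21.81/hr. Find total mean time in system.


Each node sees arrival rate λ = 9.25/hr (tandem ⇒ throughput preserved).
W₁ = 1/(μ₁−λ) = 1/(29.35−9.25) = 0.04975 hr
W₂ = 1/(μ₂−λ) = 1/(21.81−9.25) = 0.07962 hr
W_total = W₁ + W₂ = 0.04975 + 0.07962 = 0.12937 hr

Final: 0.12937 hr


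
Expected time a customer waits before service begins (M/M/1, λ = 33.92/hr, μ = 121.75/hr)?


ρ = 33.92/121.75 = 0.2786
Wq = ρ/(μ−λ) = 0.2786/(121.75 − 33.92) = 0.2786/87.83 = 0.003172 hr

Final: 0.003172 hr


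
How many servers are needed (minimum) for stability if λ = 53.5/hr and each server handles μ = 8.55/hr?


Stability requires cμ > λ ⇔ c > λ/μ.
λ/μ = 53.5/8.55 = 6.2573
Minimum integer c = ⌊6.2573⌋ + 1 = 7
Check: 7·8.55 = 59.85 > 53.5, while 6·8.55 = 51.30 ≤ 53.5

Final: 7 servers


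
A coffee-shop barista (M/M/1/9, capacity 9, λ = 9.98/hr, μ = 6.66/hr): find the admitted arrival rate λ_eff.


ρ = 1.4985; P_K = (1−ρ)ρ^9/(1−ρ^10) = 0.338596
λ_eff = λ(1 − P_K) = 9.98·(1 − 0.338596) = 9.98·0.661404 = 6.6008 /hr

Final: 6.6008 /hr


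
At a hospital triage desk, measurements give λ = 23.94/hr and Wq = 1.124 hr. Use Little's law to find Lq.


Lq = λWq = 23.94·1.124 = 26.9086

Final: 26.9086


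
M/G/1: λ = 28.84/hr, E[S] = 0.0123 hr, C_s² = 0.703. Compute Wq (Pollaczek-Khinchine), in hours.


ρ = λ·E[S] = 28.84·0.0123 = 0.3547
E[S²] = E[S]²(1+C_s²) = 0.0123²·(1+0.703) = 0.0002576
Wq = λ·E[S²]/(2(1−ρ)) = 28.84·0.0002576/(2·0.6453) = 0.005758 hr

Final: 0.005758 hr


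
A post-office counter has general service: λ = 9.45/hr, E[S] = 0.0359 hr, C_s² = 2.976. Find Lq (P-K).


ρ = λ·E[S] = 9.45·0.0359 = 0.3393
Lq = ρ²(1+C_s²)/(2(1−ρ)) = 0.1151·(1+2.976)/(2·0.6607)
= 0.1151·3.9760/1.3215 = 0.34629

Final: 0.34629


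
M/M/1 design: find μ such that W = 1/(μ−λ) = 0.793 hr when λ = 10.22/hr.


W = 1/(μ−λ) ⇒ μ − λ = 1/W = 1/0.793 = 1.2610
μ = λ + 1/W = 10.22 + 1.2610 = 11.4810 per hr

Final: 11.4810 /hr


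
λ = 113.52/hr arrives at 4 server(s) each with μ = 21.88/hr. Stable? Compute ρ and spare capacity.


Total capacity cμ = 4·21.88 = 87.52/hr
ρ = λ/(cμ) = 113.52/87.52 = 1.2971
Stable ⇔ ρ < 1: NO
Spare capacity = cμ − λ = 87.52 − 113.52 = -26.00/hr

Final: ρ = 1.2971; unstable; margin = -26.00/hr


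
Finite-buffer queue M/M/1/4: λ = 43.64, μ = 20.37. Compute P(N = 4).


ρ = λ/μ = 43.64/20.37 = 2.1424
P_K = (1−ρ)ρ^K/(1−ρ^(K+1)) = (-1.1424·21.065649)/(1 − 45.130336)
= -24.064686/-44.130336 = 0.545309

Final: 0.545309


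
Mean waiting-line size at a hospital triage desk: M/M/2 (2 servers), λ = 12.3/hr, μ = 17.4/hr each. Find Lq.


a = λ/μ = 0.7069; ρ = a/2 = 0.3534
P₀ = 0.477707
Lq = P₀·a^c·ρ / (c!·(1−ρ)²) = 0.477707·0.49970·0.3534/(2·0.41803)
= 0.10092

Final: 0.10092


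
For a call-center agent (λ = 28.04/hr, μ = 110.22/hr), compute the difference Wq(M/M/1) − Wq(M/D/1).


ρ = 28.04/110.22 = 0.2544
Wq(M/M/1) = ρ/(μ−λ) = 0.2544/82.18 = 0.003096 hr
Wq(M/D/1) = ρ/(2(μ−λ)) = 0.001548 hr
Savings = 0.003096 − 0.001548 = 0.001548 hr

Final: 0.001548 hr


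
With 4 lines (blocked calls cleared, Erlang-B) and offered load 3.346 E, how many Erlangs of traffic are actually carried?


B(4,3.346) = 0.243936 (Erlang-B)
Carried load = a(1 − B) = 3.346·(1 − 0.243936) = 3.346·0.756064 = 2.5298 E

Final: 2.5298 Erlangs


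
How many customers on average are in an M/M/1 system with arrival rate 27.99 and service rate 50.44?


ρ = λ/μ = 27.99/50.44 = 0.5549
L = ρ/(1−ρ) = 0.5549/(1 − 0.5549) = 0.5549/0.4451 = 1.2468

Final: 1.2468


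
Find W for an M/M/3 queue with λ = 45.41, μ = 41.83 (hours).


a = 1.0856; ρ = 0.3619; P₀ = 0.332340
Lq = P₀·a^c·ρ/(c!(1−ρ)²) = 0.06297
Wq = Lq/λ = 0.06297/45.41 = 0.001387 hr
W = Wq + 1/μ = 0.001387 + 0.02391 = 0.02529 hr

Final: 0.02529 hr


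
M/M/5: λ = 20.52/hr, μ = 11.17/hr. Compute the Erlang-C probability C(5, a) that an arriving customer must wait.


a = λ/μ = 1.8371; ρ = a/5 = 0.3674
P₀ = 0.158531 (from M/M/c formula)
C(c,a) = [a^c/(c!(1−ρ))]·P₀ = [20.92285/(120·0.6326)]·0.158531
= 0.27563·0.158531 = 0.043695

Final: 0.043695


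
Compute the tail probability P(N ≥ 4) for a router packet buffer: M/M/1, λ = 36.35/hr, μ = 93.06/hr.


ρ = 36.35/93.06 = 0.3906
P(N ≥ n) = ρ^n = 0.3906^4 = 0.023279

Final: 0.023279


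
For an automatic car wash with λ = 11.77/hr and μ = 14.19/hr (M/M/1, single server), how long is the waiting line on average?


ρ = 11.77/14.19 = 0.8295
Lq = ρ²/(1−ρ) = 0.6880/0.1705 = 4.0342

Final: 4.0342


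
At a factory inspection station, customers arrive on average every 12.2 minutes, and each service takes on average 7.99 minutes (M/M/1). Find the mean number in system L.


λ = 60/12.2 = 4.9180 /hr
μ = 60/7.99 = 7.5094 /hr
ρ = λ/μ = 4.9180/7.5094 = 0.6549
L = ρ/(1−ρ) = 0.6549/0.3451 = 1.8979

Final: 1.8979


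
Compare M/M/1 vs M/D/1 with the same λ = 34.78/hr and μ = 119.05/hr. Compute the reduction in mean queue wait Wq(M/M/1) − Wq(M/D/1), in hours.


ρ = 34.78/119.05 = 0.2921
Wq(M/M/1) = ρ/(μ−λ) = 0.2921/84.27 = 0.003467 hr
Wq(M/D/1) = ρ/(2(μ−λ)) = 0.001733 hr
Savings = 0.003467 − 0.001733 = 0.001733 hr

Final: 0.001733 hr


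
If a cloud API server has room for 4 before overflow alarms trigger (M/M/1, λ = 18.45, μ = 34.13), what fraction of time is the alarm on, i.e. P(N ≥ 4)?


ρ = 18.45/34.13 = 0.5406
P(N ≥ n) = ρ^n = 0.5406^4 = 0.085397

Final: 0.085397


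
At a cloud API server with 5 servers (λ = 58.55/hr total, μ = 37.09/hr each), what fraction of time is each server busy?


ρ = λ/(cμ) = 58.55/(5·37.09) = 58.55/185.45 = 0.3157

Final: 0.3157


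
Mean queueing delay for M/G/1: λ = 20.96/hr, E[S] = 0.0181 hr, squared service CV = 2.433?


ρ = λ·E[S] = 20.96·0.0181 = 0.3794
E[S²] = E[S]²(1+C_s²) = 0.0181²·(1+2.433) = 0.001125
Wq = λ·E[S²]/(2(1−ρ)) = 20.96·0.001125/(2·0.6206) = 0.01899 hr

Final: 0.01899 hr


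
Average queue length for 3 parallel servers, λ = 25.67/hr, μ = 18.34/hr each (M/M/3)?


a = λ/μ = 1.3997; ρ = a/3 = 0.4666
P₀ = 0.236075
Lq = P₀·a^c·ρ / (c!·(1−ρ)²) = 0.236075·2.74208·0.4666/(6·0.28456)
= 0.17689

Final: 0.17689


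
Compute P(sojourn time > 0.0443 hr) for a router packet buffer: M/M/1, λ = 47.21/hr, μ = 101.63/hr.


W ~ Exponential(μ−λ) for M/M/1.
μ − λ = 101.63 − 47.21 = 54.4200
P(W > t) = e^{−(μ−λ)t} = e^{−2.4108} = 0.089743

Final: 0.089743


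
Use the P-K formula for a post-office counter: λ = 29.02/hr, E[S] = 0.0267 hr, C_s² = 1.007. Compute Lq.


ρ = λ·E[S] = 29.02·0.0267 = 0.7748
Lq = ρ²(1+C_s²)/(2(1−ρ)) = 0.6004·(1+1.007)/(2·0.2252)
= 0.6004·2.0070/0.4503 = 2.67567

Final: 2.67567


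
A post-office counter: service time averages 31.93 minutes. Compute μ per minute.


μ = 1/(service time) in consistent units.
1 minute = 1 min, so μ = 1/31.93 = 0.03132 per minute

Final: 0.03132 /min


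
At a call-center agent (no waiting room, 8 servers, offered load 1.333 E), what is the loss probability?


B(c,a) = (a^c/c!) / Σ_{k=0}^{c} a^k/k!
a^8/8! = 0.0002472
Σ terms (k=0..8): 1.00000 + 1.33300 + 0.88844 + 0.39477 + 0.13156 + 0.03507 + 0.007792 + 0.001484 + 0.0002472 = 3.792361
B = 0.0002472/3.792361 = 0.00006519

Final: 0.00006519


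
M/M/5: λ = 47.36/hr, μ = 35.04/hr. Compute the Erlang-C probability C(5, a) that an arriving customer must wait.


a = λ/μ = 1.3516; ρ = a/5 = 0.2703
P₀ = 0.258592 (from M/M/c formula)
C(c,a) = [a^c/(c!(1−ρ))]·P₀ = [4.51064/(120·0.7297)]·0.258592
= 0.05151·0.258592 = 0.013321

Final: 0.013321


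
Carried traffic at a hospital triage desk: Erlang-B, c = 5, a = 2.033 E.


B(5,2.033) = 0.038581 (Erlang-B)
Carried load = a(1 − B) = 2.033·(1 − 0.038581) = 2.033·0.961419 = 1.9546 E

Final: 1.9546 Erlangs
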